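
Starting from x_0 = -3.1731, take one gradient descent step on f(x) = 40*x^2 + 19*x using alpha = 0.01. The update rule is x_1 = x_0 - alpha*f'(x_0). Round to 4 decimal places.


We compute the gradient at x_0 and apply the update.
f'(x) = 80*x + 19
f'(-3.1731) = 80*-3.1731 + 19 = -234.848
x_1 = -3.1731 - 0.01*-234.848 = -0.8246


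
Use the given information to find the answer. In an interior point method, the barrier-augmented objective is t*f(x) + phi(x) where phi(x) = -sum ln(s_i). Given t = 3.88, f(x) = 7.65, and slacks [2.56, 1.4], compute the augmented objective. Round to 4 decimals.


Step 1: Compute log-barrier.
ln values: [0.94, 0.3365]
phi = -(0.94 + 0.3365) = -1.2765
Step 2: Compute augmented objective.
t*f(x) = 3.88*7.65 = 29.682
Total = 29.682 - 1.2765 = 28.4055


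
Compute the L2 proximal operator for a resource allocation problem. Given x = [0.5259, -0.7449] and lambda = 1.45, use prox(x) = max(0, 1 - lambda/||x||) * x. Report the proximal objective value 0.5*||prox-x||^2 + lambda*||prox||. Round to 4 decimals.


Step 1: Compute ||x||.
||x|| = 0.9118
Step 2: Compute scaling factor.
scale = max(0, 1 - 1.45/0.9118) = 0.0
Step 3: prox(x) = [0.0, -0.0]
||prox(x)|| = 0.0
Step 4: Proximal objective.
0.5*||prox-x||^2 = 0.4157
lambda*||prox|| = 0.0
Total = 0.4157


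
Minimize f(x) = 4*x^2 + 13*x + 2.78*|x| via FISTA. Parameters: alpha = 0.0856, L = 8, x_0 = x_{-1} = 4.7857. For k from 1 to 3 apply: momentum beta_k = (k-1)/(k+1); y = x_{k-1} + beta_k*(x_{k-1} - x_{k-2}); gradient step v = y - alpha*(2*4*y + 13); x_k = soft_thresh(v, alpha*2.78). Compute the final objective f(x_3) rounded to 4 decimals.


FISTA on f(x) = 4*x^2 + 13*x + 2.78*|x|
L = 8, alpha = 0.0856
Iteration 1: beta = 0.0, y = 4.7857 + 0.0*(4.7857 - 4.7857) = 4.7857
  grad(y) = 51.2856, v = y - alpha*grad = 0.3957
  prox(v) = soft_thresh(0.3957, 0.238) = 0.1577
Iteration 2: beta = 0.3333, y = 0.1577 + 0.3333*(0.1577 - 4.7857) = -1.385
  grad(y) = 1.9201, v = y - alpha*grad = -1.5493
  prox(v) = soft_thresh(-1.5493, 0.238) = -1.3114
Iteration 3: beta = 0.5, y = -1.3114 + 0.5*(-1.3114 - 0.1577) = -2.0459
  grad(y) = -3.3673, v = y - alpha*grad = -1.7577
  prox(v) = soft_thresh(-1.7577, 0.238) = -1.5197
f(x_3) = 4*(-1.5197)^2 + 13*(-1.5197) + 2.78*|-1.5197| = -6.2934


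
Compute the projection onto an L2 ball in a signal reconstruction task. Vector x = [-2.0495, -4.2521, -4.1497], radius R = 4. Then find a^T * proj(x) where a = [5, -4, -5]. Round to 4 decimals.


Step 1: Compute ||x|| (intermediates to 6 decimals).
||x|| = sqrt((-2.0495)^2 + (-4.2521)^2 + (-4.1497)^2) = 6.284967
Step 2: Project.
Since ||x|| > R, scale = R/||x|| = 4/6.284967 = 0.636439, proj(x) = scale * x
proj(x) = [-1.304382, -2.706202, -2.641031]
Step 3: Dot product.
a^T * proj(x) = 5*(-1.304382) - 4*(-2.706202) - 5*(-2.641031) = 17.5081


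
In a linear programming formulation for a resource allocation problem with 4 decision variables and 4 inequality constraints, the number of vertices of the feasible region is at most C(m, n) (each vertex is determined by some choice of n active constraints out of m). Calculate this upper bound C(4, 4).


Each vertex corresponds to some choice of n active constraints out of m, so the number of vertices is at most C(m, n) = m! / (n!(m-n)!).
m = 4, n = 4
Numerator: 4 * 3 * 2 * 1
Denominator: 4! = 24
C(4, 4) = 1


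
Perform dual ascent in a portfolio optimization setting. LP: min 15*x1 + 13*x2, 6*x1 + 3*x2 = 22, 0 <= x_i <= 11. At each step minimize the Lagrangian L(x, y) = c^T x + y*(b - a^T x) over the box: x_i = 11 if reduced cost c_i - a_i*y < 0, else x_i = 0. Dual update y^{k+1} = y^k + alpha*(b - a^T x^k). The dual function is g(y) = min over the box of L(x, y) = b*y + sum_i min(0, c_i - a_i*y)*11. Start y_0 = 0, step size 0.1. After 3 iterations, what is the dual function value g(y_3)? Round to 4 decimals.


Dual ascent for LP: min 15*x1 + 13*x2, 6*x1 + 3*x2 = 22, 0 <= x_i <= 11
Step 1: y^k = 0.0, reduced costs: (15.0, 13.0)
  x^k = (0.0, 0.0), subgradient = b - a^T x = 22.0
  y^{k+1} = 0.0 + 0.1*22.0 = 2.2
Step 2: y^k = 2.2, reduced costs: (1.8, 6.4)
  x^k = (0.0, 0.0), subgradient = b - a^T x = 22.0
  y^{k+1} = 2.2 + 0.1*22.0 = 4.4
Step 3: y^k = 4.4, reduced costs: (-11.4, -0.2)
  x^k = (11.0, 11.0), subgradient = b - a^T x = -77.0
  y^{k+1} = 4.4 + 0.1*-77.0 = -3.3
Dual objective at y_3 = -3.3: reduced costs (34.8, 22.9), box minimizer x = (0.0, 0.0)
g(y_3) = b*y + (c1 - a1*y)*x1 + (c2 - a2*y)*x2 = 22*(-3.3) + 34.8*0.0 + 22.9*0.0 = -72.6 + 0.0 + 0.0 = -72.6


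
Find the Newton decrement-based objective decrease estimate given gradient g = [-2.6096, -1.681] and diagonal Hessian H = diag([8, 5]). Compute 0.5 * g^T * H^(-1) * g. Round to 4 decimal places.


Step 1: H is diagonal, so H^(-1) * g = [-0.3262, -0.3362].
Step 2: g^T H^(-1) g = sum_i g_i^2 / H_ii
  = (-2.6096)^2/8 + (-1.681)^2/5
  = 0.8513 + 0.5652 = 1.4164
Step 3: Objective decrease = 0.5 * g^T H^(-1) g = 0.7082


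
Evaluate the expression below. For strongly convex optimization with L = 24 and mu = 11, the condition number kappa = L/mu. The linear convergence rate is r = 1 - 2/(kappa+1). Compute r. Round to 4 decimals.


Step 1: Compute the condition number.
kappa = L/mu = 24/11 = 2.1818
Step 2: Compute the convergence rate.
r = 1 - 2/(kappa + 1) = 1 - 2*mu/(L + mu) = (L - mu)/(L + mu) = 13/35 = 0.3714


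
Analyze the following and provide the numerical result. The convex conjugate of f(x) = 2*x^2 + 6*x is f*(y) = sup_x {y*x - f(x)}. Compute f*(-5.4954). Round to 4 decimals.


f*(y) = sup_x {y*x - a*x^2 - b*x} = sup_x {(y-b)*x - a*x^2}
FOC: (y - b) - 2a*x = 0 => x* = (y - b)/(2a)
x* = (-5.4954 - 6)/(2*2) = -2.8739
f*(-5.4954) = (y-b)^2/(4a) = (-5.4954 - 6)^2/(4*2)
= 132.1442/8 = 16.518


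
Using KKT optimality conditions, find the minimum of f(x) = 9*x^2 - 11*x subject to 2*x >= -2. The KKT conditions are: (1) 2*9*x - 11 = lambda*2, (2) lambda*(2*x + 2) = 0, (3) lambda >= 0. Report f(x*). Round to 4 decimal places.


Step 1: Try lambda = 0 (constraint inactive).
Stationarity: 2*9*x - 11 = 0
x* = 11/(2*9) = 11/18 = 0.6111 (rounded; the exact value 11/18 is used below)
Check constraint: 2*0.6111 = 1.2222 >= -2 -- satisfied.
Step 2: Compute optimal value.
f(x*) = 9*(11/18)^2 - 11*(11/18) = -3.3611


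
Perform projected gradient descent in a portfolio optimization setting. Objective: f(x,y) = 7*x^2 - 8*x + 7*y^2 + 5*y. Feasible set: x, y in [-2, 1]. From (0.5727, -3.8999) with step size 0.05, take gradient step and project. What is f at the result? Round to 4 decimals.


Step 1: Compute gradient at (0.5727, -3.8999).
grad_x = 2*7*0.5727 - 8 = 0.0178
grad_y = 2*7*-3.8999 + 5 = -49.5986
Step 2: Gradient step.
x_raw = 0.5727 - 0.05*0.0178 = 0.5718
y_raw = -3.8999 - 0.05*-49.5986 = -1.42
Step 3: Project onto [-2, 1].
x_proj = clip(0.5718) = 0.5718
y_proj = clip(-1.42) = -1.42
Step 4: Evaluate f.
f(0.5718, -1.42) = 4.7286


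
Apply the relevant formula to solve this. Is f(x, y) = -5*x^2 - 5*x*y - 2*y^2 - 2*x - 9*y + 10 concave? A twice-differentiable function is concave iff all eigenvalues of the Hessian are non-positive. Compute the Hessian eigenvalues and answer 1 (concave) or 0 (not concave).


The Hessian of f(x,y) = -5*x^2 - 5*x*y - 2*y^2 - 2*x - 9*y + 10 is:
H = [[-10, -5], [-5, -4]]
Trace = -10 - 4 = -14
Determinant = -10*-4 - (-5)^2 = 15
Discriminant = (-14)^2 - 4*15 = 136.0
Eigenvalues: lambda_1 = -12.831, lambda_2 = -1.169
The function is concave.

1


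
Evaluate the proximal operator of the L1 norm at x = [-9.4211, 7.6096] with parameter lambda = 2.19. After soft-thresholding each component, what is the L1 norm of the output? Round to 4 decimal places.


Soft-thresholding with lambda = 2.19:
prox(-9.4211) = sign(-9.4211)*max(|-9.4211| - 2.19, 0) = -7.2311
prox(7.6096) = sign(7.6096)*max(|7.6096| - 2.19, 0) = 5.4196
prox(x) = [-7.2311, 5.4196]
||prox(x)||_1 = 7.2311 + 5.4196 = 12.6507


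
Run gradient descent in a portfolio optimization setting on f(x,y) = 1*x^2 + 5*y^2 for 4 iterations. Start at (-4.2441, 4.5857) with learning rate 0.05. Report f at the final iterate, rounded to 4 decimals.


Gradient descent on f(x,y) = 1*x^2 + 5*y^2.
Starting point: (-4.2441, 4.5857), alpha = 0.05
Step 1: grad_x = 2*1*-4.2441 = -8.4882, grad_y = 2*5*4.5857 = 45.857
  x_1 = -4.2441 - 0.05*-8.4882 = -3.8197
  y_1 = 4.5857 - 0.05*45.857 = 2.2929
Step 2: grad_x = 2*1*-3.8197 = -7.6394, grad_y = 2*5*2.2929 = 22.9285
  x_2 = -3.8197 - 0.05*-7.6394 = -3.4377
  y_2 = 2.2929 - 0.05*22.9285 = 1.1464
Step 3: grad_x = 2*1*-3.4377 = -6.8754, grad_y = 2*5*1.1464 = 11.4643
  x_3 = -3.4377 - 0.05*-6.8754 = -3.0939
  y_3 = 1.1464 - 0.05*11.4643 = 0.5732
Step 4: grad_x = 2*1*-3.0939 = -6.1879, grad_y = 2*5*0.5732 = 5.7321
  x_4 = -3.0939 - 0.05*-6.1879 = -2.7846
  y_4 = 0.5732 - 0.05*5.7321 = 0.2866
f(-2.7846, 0.2866) = 1*(-2.7846)^2 + 5*0.2866^2 = 8.1645


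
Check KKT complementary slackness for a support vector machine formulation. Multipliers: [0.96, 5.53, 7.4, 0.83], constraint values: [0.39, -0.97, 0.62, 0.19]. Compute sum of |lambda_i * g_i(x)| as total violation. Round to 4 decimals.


KKT complementary slackness check:
lambda_1 * g_1 = 0.96 * 0.39 = 0.3744
lambda_2 * g_2 = 5.53 * -0.97 = -5.3641
lambda_3 * g_3 = 7.4 * 0.62 = 4.588
lambda_4 * g_4 = 0.83 * 0.19 = 0.1577
Total violation = 0.3744 + 5.3641 + 4.588 + 0.1577 = 10.4842


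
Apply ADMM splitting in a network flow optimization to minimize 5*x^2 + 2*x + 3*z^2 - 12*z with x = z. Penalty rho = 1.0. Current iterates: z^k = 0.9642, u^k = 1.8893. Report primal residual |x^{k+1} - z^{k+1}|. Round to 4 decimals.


ADMM iteration with rho = 1.0, z^k = 0.9642, u^k = 1.8893
Step 1: x-update.
Minimize 5*x^2 + 2*x + (1.0/2)*(x - 0.9642 + 1.8893)^2
FOC: (2*5 + 1.0)*x = -2 + 1.0*(0.9642 - 1.8893)
x^{k+1} = -0.2659
Step 2: z-update.
Minimize 3*z^2 - 12*z + (1.0/2)*(-0.2659 - z + 1.8893)^2
FOC: (2*3 + 1.0)*z = 12 + 1.0*(-0.2659 + 1.8893)
z^{k+1} = 1.9462
Step 3: u-update.
u^{k+1} = 1.8893 - 0.2659 - 1.9462 = -0.3228
Step 4: Primal residual = |-0.2659 - 1.9462| = 2.2121


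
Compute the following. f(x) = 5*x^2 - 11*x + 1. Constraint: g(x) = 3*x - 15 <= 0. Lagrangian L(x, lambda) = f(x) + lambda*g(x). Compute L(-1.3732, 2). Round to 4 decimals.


Step 1: Evaluate f(x).
f(-1.3732) = 5*(-1.3732)^2 - 11*(-1.3732) + 1 = 25.5336
Step 2: Evaluate g(x).
g(-1.3732) = 3*-1.3732 - 15 = -19.1196
Step 3: Compute Lagrangian.
L = 25.5336 + 2*-19.1196 = -12.7056


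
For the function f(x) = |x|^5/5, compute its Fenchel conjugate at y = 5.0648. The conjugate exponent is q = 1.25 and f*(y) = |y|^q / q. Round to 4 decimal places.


The conjugate exponent q satisfies 1/p + 1/q = 1.
p = 5, so q = 5/(5 - 1) = 1.25
|y|^q = 5.0648^1.25 = 7.5981
f*(5.0648) = 7.5981 / 1.25 = 6.0785


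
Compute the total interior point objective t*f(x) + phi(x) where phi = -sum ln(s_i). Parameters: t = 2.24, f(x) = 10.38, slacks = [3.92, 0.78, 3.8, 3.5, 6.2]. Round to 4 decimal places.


Step 1: Compute log-barrier.
ln values: [1.3661, -0.2485, 1.335, 1.2528, 1.8245]
phi = -(1.3661 - 0.2485 + 1.335 + 1.2528 + 1.8245) = -5.5299
Step 2: Compute augmented objective.
t*f(x) = 2.24*10.38 = 23.2512
Total = 23.2512 - 5.5299 = 17.7213


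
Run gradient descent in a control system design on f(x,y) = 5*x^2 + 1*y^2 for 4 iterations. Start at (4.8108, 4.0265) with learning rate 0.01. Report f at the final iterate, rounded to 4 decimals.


Gradient descent on f(x,y) = 5*x^2 + 1*y^2.
Starting point: (4.8108, 4.0265), alpha = 0.01
Step 1: grad_x = 2*5*4.8108 = 48.108, grad_y = 2*1*4.0265 = 8.053
  x_1 = 4.8108 - 0.01*48.108 = 4.3297
  y_1 = 4.0265 - 0.01*8.053 = 3.946
Step 2: grad_x = 2*5*4.3297 = 43.2972, grad_y = 2*1*3.946 = 7.8919
  x_2 = 4.3297 - 0.01*43.2972 = 3.8967
  y_2 = 3.946 - 0.01*7.8919 = 3.8671
Step 3: grad_x = 2*5*3.8967 = 38.9675, grad_y = 2*1*3.8671 = 7.7341
  x_3 = 3.8967 - 0.01*38.9675 = 3.5071
  y_3 = 3.8671 - 0.01*7.7341 = 3.7897
Step 4: grad_x = 2*5*3.5071 = 35.0707, grad_y = 2*1*3.7897 = 7.5794
  x_4 = 3.5071 - 0.01*35.0707 = 3.1564
  y_4 = 3.7897 - 0.01*7.5794 = 3.7139
f(3.1564, 3.7139) = 5*3.1564^2 + 1*3.7139^2 = 63.6064


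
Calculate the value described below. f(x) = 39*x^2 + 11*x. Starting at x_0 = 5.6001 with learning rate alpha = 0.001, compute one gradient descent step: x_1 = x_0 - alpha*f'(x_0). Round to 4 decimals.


We compute the gradient at x_0 and apply the update.
f'(x) = 78*x + 11
f'(5.6001) = 78*5.6001 + 11 = 447.8078
x_1 = 5.6001 - 0.001*447.8078 = 5.1523


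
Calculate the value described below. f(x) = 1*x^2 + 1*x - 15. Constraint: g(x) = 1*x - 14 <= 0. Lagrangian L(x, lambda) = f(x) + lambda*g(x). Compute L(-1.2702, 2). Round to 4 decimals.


Step 1: Evaluate f(x).
f(-1.2702) = 1*(-1.2702)^2 + 1*(-1.2702) - 15 = -14.6568
Step 2: Evaluate g(x).
g(-1.2702) = 1*-1.2702 - 14 = -15.2702
Step 3: Compute Lagrangian.
L = -14.6568 + 2*-15.2702 = -45.1972


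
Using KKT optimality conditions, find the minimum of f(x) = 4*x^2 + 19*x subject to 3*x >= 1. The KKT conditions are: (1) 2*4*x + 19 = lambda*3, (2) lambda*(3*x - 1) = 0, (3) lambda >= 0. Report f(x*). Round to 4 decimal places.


Step 1: Try lambda = 0 (constraint inactive).
x_unc = -19/(2*4) = -2.375
Check: 3*-2.375 = -7.125 < 1 -- violated!
Step 2: Constraint must be active: 3*x = 1
x* = 1/3 = 0.3333 (rounded; the exact value 1/3 is used below)
lambda = (2*4*(1/3) + 19)/3 = 7.2222
Step 3: Compute optimal value.
f(x*) = 4*(1/3)^2 + 19*(1/3) = 6.7778


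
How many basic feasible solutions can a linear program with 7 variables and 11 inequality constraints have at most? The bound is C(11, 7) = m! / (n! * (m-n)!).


Each vertex corresponds to some choice of n active constraints out of m, so the number of vertices is at most C(m, n) = m! / (n!(m-n)!).
m = 11, n = 7
Numerator: 11 * 10 * 9 * 8 * 7 * 6 * 5
Denominator: 7! = 5040
C(11, 7) = 330


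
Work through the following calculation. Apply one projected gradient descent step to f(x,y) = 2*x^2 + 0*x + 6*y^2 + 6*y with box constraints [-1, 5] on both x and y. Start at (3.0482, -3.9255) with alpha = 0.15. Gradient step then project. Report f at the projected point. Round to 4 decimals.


Step 1: Compute gradient at (3.0482, -3.9255).
grad_x = 2*2*3.0482 + 0 = 12.1928
grad_y = 2*6*-3.9255 + 6 = -41.106
Step 2: Gradient step.
x_raw = 3.0482 - 0.15*12.1928 = 1.2193
y_raw = -3.9255 - 0.15*-41.106 = 2.2404
Step 3: Project onto [-1, 5].
x_proj = clip(1.2193) = 1.2193
y_proj = clip(2.2404) = 2.2404
Step 4: Evaluate f.
f(1.2193, 2.2404) = 46.532


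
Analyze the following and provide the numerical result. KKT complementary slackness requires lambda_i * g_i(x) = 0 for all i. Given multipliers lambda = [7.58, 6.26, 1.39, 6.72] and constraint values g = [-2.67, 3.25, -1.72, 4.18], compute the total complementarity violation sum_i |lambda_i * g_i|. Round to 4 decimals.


KKT complementary slackness check:
lambda_1 * g_1 = 7.58 * -2.67 = -20.2386
lambda_2 * g_2 = 6.26 * 3.25 = 20.345
lambda_3 * g_3 = 1.39 * -1.72 = -2.3908
lambda_4 * g_4 = 6.72 * 4.18 = 28.0896
Total violation = 20.2386 + 20.345 + 2.3908 + 28.0896 = 71.064


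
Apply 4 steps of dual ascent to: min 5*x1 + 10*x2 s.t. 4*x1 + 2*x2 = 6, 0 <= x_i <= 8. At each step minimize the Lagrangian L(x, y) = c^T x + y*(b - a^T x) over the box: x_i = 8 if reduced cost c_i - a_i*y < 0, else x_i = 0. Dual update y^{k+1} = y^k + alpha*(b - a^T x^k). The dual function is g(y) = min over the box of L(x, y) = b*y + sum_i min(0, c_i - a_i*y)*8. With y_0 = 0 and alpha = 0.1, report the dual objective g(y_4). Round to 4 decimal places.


Dual ascent for LP: min 5*x1 + 10*x2, 4*x1 + 2*x2 = 6, 0 <= x_i <= 8
Step 1: y^k = 0.0, reduced costs: (5.0, 10.0)
  x^k = (0.0, 0.0), subgradient = b - a^T x = 6.0
  y^{k+1} = 0.0 + 0.1*6.0 = 0.6
Step 2: y^k = 0.6, reduced costs: (2.6, 8.8)
  x^k = (0.0, 0.0), subgradient = b - a^T x = 6.0
  y^{k+1} = 0.6 + 0.1*6.0 = 1.2
Step 3: y^k = 1.2, reduced costs: (0.2, 7.6)
  x^k = (0.0, 0.0), subgradient = b - a^T x = 6.0
  y^{k+1} = 1.2 + 0.1*6.0 = 1.8
Step 4: y^k = 1.8, reduced costs: (-2.2, 6.4)
  x^k = (8.0, 0.0), subgradient = b - a^T x = -26.0
  y^{k+1} = 1.8 + 0.1*-26.0 = -0.8
Dual objective at y_4 = -0.8: reduced costs (8.2, 11.6), box minimizer x = (0.0, 0.0)
g(y_4) = b*y + (c1 - a1*y)*x1 + (c2 - a2*y)*x2 = 6*(-0.8) + 8.2*0.0 + 11.6*0.0 = -4.8 + 0.0 + 0.0 = -4.8


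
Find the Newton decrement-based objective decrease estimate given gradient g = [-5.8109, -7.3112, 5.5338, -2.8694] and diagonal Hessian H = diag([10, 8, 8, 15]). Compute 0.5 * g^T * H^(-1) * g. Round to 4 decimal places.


Step 1: H is diagonal, so H^(-1) * g = [-0.5811, -0.9139, 0.6917, -0.1913].
Step 2: g^T H^(-1) g = sum_i g_i^2 / H_ii
  = (-5.8109)^2/10 + (-7.3112)^2/8 + (5.5338)^2/8 + (-2.8694)^2/15
  = 3.3767 + 6.6817 + 3.8279 + 0.5489 = 14.4351
Step 3: Objective decrease = 0.5 * g^T H^(-1) g = 7.2176


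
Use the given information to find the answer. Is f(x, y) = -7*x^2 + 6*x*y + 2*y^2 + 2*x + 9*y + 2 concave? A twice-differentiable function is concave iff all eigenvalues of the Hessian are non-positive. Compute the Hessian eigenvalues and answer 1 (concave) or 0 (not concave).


The Hessian of f(x,y) = -7*x^2 + 6*x*y + 2*y^2 + 2*x + 9*y + 2 is:
H = [[-14, 6], [6, 4]]
Trace = -14 + 4 = -10
Determinant = -14*4 - (6)^2 = -92
Discriminant = (-10)^2 - 4*-92 = 468.0
Eigenvalues: lambda_1 = -15.8167, lambda_2 = 5.8167
The function is not concave.

0


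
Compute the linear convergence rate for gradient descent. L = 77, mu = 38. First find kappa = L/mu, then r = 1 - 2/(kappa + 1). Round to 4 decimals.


Step 1: Compute the condition number.
kappa = L/mu = 77/38 = 2.0263
Step 2: Compute the convergence rate.
r = 1 - 2/(kappa + 1) = 1 - 2*mu/(L + mu) = (L - mu)/(L + mu) = 39/115 = 0.3391


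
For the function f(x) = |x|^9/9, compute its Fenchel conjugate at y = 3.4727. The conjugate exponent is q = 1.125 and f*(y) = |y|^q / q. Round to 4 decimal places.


The conjugate exponent q satisfies 1/p + 1/q = 1.
p = 9, so q = 9/(9 - 1) = 1.125
|y|^q = 3.4727^1.125 = 4.0574
f*(3.4727) = 4.0574 / 1.125 = 3.6066


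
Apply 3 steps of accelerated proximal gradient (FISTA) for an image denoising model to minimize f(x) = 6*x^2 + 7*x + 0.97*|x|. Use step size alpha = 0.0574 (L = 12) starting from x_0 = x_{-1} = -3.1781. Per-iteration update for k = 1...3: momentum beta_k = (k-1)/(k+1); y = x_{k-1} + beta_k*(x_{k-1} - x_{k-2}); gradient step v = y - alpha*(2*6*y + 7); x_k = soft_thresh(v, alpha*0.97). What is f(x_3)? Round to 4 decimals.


FISTA on f(x) = 6*x^2 + 7*x + 0.97*|x|
L = 12, alpha = 0.0574
Iteration 1: beta = 0.0, y = -3.1781 + 0.0*(-3.1781 + 3.1781) = -3.1781
  grad(y) = -31.1372, v = y - alpha*grad = -1.3908
  prox(v) = soft_thresh(-1.3908, 0.0557) = -1.3351
Iteration 2: beta = 0.3333, y = -1.3351 + 0.3333*(-1.3351 + 3.1781) = -0.7208
  grad(y) = -1.6499, v = y - alpha*grad = -0.6261
  prox(v) = soft_thresh(-0.6261, 0.0557) = -0.5704
Iteration 3: beta = 0.5, y = -0.5704 + 0.5*(-0.5704 + 1.3351) = -0.1881
  grad(y) = 4.7429, v = y - alpha*grad = -0.4603
  prox(v) = soft_thresh(-0.4603, 0.0557) = -0.4047
f(x_3) = 6*(-0.4047)^2 + 7*(-0.4047) + 0.97*|-0.4047| = -1.4576


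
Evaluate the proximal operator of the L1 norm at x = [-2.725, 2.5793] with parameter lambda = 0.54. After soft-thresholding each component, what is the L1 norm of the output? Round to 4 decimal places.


Soft-thresholding with lambda = 0.54:
prox(-2.725) = sign(-2.725)*max(|-2.725| - 0.54, 0) = -2.185
prox(2.5793) = sign(2.5793)*max(|2.5793| - 0.54, 0) = 2.0393
prox(x) = [-2.185, 2.0393]
||prox(x)||_1 = 2.185 + 2.0393 = 4.2243


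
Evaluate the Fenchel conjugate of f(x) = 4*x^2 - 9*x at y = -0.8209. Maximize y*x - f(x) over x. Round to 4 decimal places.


f*(y) = sup_x {y*x - a*x^2 - b*x} = sup_x {(y-b)*x - a*x^2}
FOC: (y - b) - 2a*x = 0 => x* = (y - b)/(2a)
x* = (-0.8209 + 9)/(2*4) = 1.0224
f*(-0.8209) = (y-b)^2/(4a) = (-0.8209 + 9)^2/(4*4)
= 66.8977/16 = 4.1811


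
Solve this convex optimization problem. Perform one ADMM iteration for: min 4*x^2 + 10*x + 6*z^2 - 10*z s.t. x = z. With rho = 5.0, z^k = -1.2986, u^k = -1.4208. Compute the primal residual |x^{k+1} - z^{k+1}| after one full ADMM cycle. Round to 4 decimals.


ADMM iteration with rho = 5.0, z^k = -1.2986, u^k = -1.4208
Step 1: x-update.
Minimize 4*x^2 + 10*x + (5.0/2)*(x + 1.2986 - 1.4208)^2
FOC: (2*4 + 5.0)*x = -10 + 5.0*(-1.2986 + 1.4208)
x^{k+1} = -0.7222
Step 2: z-update.
Minimize 6*z^2 - 10*z + (5.0/2)*(-0.7222 - z - 1.4208)^2
FOC: (2*6 + 5.0)*z = 10 + 5.0*(-0.7222 - 1.4208)
z^{k+1} = -0.0421
Step 3: u-update.
u^{k+1} = -1.4208 - 0.7222 + 0.0421 = -2.101
Step 4: Primal residual = |-0.7222 + 0.0421| = 0.6802


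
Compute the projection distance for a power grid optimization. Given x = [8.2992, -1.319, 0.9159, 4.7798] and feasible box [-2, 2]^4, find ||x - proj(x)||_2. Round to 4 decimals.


Project each component onto [-2, 2].
clip(8.2992) = 2.0, clip(-1.319) = -1.319, clip(0.9159) = 0.9159, clip(4.7798) = 2.0
Projection = [2.0, -1.319, 0.9159, 2.0]
Squared diffs: [39.6799, 0.0, 0.0, 7.7273]
Distance = sqrt(47.4072) = 6.8853


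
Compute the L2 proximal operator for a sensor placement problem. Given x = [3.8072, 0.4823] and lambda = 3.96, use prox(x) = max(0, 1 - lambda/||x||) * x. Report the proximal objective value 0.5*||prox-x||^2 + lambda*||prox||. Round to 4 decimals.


Step 1: Compute ||x||.
||x|| = 3.8376
Step 2: Compute scaling factor.
scale = max(0, 1 - 3.96/3.8376) = 0.0
Step 3: prox(x) = [0.0, 0.0]
||prox(x)|| = 0.0
Step 4: Proximal objective.
0.5*||prox-x||^2 = 7.3637
lambda*||prox|| = 0.0
Total = 7.3637


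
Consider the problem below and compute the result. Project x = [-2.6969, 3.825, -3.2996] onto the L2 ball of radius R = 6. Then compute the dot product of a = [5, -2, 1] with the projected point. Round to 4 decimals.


Step 1: Compute ||x|| (intermediates to 6 decimals).
||x|| = sqrt((-2.6969)^2 + 3.825^2 + (-3.2996)^2) = 5.726365
Step 2: Project.
Since ||x|| <= R, proj = x (no scaling needed).
proj(x) = [-2.6969, 3.825, -3.2996]
Step 3: Dot product.
a^T * proj(x) = 5*(-2.6969) - 2*3.825 + 1*(-3.2996) = -24.4341


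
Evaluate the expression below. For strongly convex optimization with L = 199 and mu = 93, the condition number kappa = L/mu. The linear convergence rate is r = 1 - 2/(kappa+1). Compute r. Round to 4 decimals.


Step 1: Compute the condition number.
kappa = L/mu = 199/93 = 2.1398
Step 2: Compute the convergence rate.
r = 1 - 2/(kappa + 1) = 1 - 2*mu/(L + mu) = (L - mu)/(L + mu) = 106/292 = 0.363


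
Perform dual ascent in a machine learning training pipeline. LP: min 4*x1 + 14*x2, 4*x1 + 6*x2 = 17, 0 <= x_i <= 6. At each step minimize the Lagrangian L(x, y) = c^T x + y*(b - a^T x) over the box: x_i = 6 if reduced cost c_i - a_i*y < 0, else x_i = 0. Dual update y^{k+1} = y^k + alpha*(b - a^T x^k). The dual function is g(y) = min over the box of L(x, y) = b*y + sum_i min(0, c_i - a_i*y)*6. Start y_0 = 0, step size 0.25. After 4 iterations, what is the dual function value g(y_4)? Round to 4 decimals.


Dual ascent for LP: min 4*x1 + 14*x2, 4*x1 + 6*x2 = 17, 0 <= x_i <= 6
Step 1: y^k = 0.0, reduced costs: (4.0, 14.0)
  x^k = (0.0, 0.0), subgradient = b - a^T x = 17.0
  y^{k+1} = 0.0 + 0.25*17.0 = 4.25
Step 2: y^k = 4.25, reduced costs: (-13.0, -11.5)
  x^k = (6.0, 6.0), subgradient = b - a^T x = -43.0
  y^{k+1} = 4.25 + 0.25*-43.0 = -6.5
Step 3: y^k = -6.5, reduced costs: (30.0, 53.0)
  x^k = (0.0, 0.0), subgradient = b - a^T x = 17.0
  y^{k+1} = -6.5 + 0.25*17.0 = -2.25
Step 4: y^k = -2.25, reduced costs: (13.0, 27.5)
  x^k = (0.0, 0.0), subgradient = b - a^T x = 17.0
  y^{k+1} = -2.25 + 0.25*17.0 = 2.0
Dual objective at y_4 = 2.0: reduced costs (-4.0, 2.0), box minimizer x = (6.0, 0.0)
g(y_4) = b*y + (c1 - a1*y)*x1 + (c2 - a2*y)*x2 = 17*2.0 + (-4.0)*6.0 + 2.0*0.0 = 34.0 - 24.0 + 0.0 = 10.0


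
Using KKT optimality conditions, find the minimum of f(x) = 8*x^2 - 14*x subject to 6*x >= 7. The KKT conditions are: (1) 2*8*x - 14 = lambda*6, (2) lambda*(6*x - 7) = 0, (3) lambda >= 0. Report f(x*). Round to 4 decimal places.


Step 1: Try lambda = 0 (constraint inactive).
x_unc = 14/(2*8) = 0.875
Check: 6*0.875 = 5.25 < 7 -- violated!
Step 2: Constraint must be active: 6*x = 7
x* = 7/6 = 1.1667 (rounded; the exact value 7/6 is used below)
lambda = (2*8*(7/6) - 14)/6 = 0.7778
Step 3: Compute optimal value.
f(x*) = 8*(7/6)^2 - 14*(7/6) = -5.4444


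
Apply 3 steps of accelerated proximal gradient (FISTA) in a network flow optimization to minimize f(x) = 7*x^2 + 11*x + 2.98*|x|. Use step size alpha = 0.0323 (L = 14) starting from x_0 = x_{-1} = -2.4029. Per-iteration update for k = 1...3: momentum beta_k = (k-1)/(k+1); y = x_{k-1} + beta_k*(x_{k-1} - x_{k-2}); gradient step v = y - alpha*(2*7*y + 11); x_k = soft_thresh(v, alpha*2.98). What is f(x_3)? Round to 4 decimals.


FISTA on f(x) = 7*x^2 + 11*x + 2.98*|x|
L = 14, alpha = 0.0323
Iteration 1: beta = 0.0, y = -2.4029 + 0.0*(-2.4029 + 2.4029) = -2.4029
  grad(y) = -22.6406, v = y - alpha*grad = -1.6716
  prox(v) = soft_thresh(-1.6716, 0.0963) = -1.5754
Iteration 2: beta = 0.3333, y = -1.5754 + 0.3333*(-1.5754 + 2.4029) = -1.2995
  grad(y) = -7.1931, v = y - alpha*grad = -1.0672
  prox(v) = soft_thresh(-1.0672, 0.0963) = -0.9709
Iteration 3: beta = 0.5, y = -0.9709 + 0.5*(-0.9709 + 1.5754) = -0.6687
  grad(y) = 1.6383, v = y - alpha*grad = -0.7216
  prox(v) = soft_thresh(-0.7216, 0.0963) = -0.6254
f(x_3) = 7*(-0.6254)^2 + 11*(-0.6254) + 2.98*|-0.6254| = -2.2779


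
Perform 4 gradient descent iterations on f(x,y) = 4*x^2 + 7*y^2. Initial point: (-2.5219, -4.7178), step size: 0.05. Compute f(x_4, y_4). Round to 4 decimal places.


Gradient descent on f(x,y) = 4*x^2 + 7*y^2.
Starting point: (-2.5219, -4.7178), alpha = 0.05
Step 1: grad_x = 2*4*-2.5219 = -20.1752, grad_y = 2*7*-4.7178 = -66.0492
  x_1 = -2.5219 - 0.05*-20.1752 = -1.5131
  y_1 = -4.7178 - 0.05*-66.0492 = -1.4153
Step 2: grad_x = 2*4*-1.5131 = -12.1051, grad_y = 2*7*-1.4153 = -19.8148
  x_2 = -1.5131 - 0.05*-12.1051 = -0.9079
  y_2 = -1.4153 - 0.05*-19.8148 = -0.4246
Step 3: grad_x = 2*4*-0.9079 = -7.2631, grad_y = 2*7*-0.4246 = -5.9444
  x_3 = -0.9079 - 0.05*-7.2631 = -0.5447
  y_3 = -0.4246 - 0.05*-5.9444 = -0.1274
Step 4: grad_x = 2*4*-0.5447 = -4.3578, grad_y = 2*7*-0.1274 = -1.7833
  x_4 = -0.5447 - 0.05*-4.3578 = -0.3268
  y_4 = -0.1274 - 0.05*-1.7833 = -0.0382
f(-0.3268, -0.0382) = 4*(-0.3268)^2 + 7*(-0.0382)^2 = 0.4375


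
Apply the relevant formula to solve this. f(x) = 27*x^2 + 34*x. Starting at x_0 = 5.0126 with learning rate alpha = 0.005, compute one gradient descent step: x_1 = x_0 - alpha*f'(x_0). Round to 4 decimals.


We compute the gradient at x_0 and apply the update.
f'(x) = 54*x + 34
f'(5.0126) = 54*5.0126 + 34 = 304.6804
x_1 = 5.0126 - 0.005*304.6804 = 3.4892


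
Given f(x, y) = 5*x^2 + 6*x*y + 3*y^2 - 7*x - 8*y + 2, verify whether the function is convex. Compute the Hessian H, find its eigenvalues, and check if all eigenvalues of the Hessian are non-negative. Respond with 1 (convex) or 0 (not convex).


The Hessian of f(x,y) = 5*x^2 + 6*x*y + 3*y^2 - 7*x - 8*y + 2 is:
H = [[10, 6], [6, 6]]
Trace = 10 + 6 = 16
Determinant = 10*6 - (6)^2 = 24
Discriminant = (16)^2 - 4*24 = 160.0
Eigenvalues: lambda_1 = 1.6754, lambda_2 = 14.3246
The function is convex.

1


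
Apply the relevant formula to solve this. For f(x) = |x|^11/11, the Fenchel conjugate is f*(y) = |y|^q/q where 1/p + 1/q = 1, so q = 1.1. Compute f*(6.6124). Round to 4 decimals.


The conjugate exponent q satisfies 1/p + 1/q = 1.
p = 11, so q = 11/(11 - 1) = 1.1
|y|^q = 6.6124^1.1 = 7.9872
f*(6.6124) = 7.9872 / 1.1 = 7.2611


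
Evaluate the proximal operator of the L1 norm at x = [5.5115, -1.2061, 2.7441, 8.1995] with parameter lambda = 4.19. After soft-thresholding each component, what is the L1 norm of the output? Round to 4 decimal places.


Soft-thresholding with lambda = 4.19:
prox(5.5115) = sign(5.5115)*max(|5.5115| - 4.19, 0) = 1.3215
prox(-1.2061) = sign(-1.2061)*max(|-1.2061| - 4.19, 0) = 0.0
prox(2.7441) = sign(2.7441)*max(|2.7441| - 4.19, 0) = 0.0
prox(8.1995) = sign(8.1995)*max(|8.1995| - 4.19, 0) = 4.0095
prox(x) = [1.3215, 0.0, 0.0, 4.0095]
||prox(x)||_1 = 1.3215 + 0.0 + 0.0 + 4.0095 = 5.331


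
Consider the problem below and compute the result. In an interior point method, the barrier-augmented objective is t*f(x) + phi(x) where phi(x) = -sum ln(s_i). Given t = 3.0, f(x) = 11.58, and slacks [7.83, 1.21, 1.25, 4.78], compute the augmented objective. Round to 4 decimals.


Step 1: Compute log-barrier.
ln values: [2.058, 0.1906, 0.2231, 1.5644]
phi = -(2.058 + 0.1906 + 0.2231 + 1.5644) = -4.0362
Step 2: Compute augmented objective.
t*f(x) = 3.0*11.58 = 34.74
Total = 34.74 - 4.0362 = 30.7038


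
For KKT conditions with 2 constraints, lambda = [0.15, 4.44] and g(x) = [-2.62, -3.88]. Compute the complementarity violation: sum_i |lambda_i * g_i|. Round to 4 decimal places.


KKT complementary slackness check:
lambda_1 * g_1 = 0.15 * -2.62 = -0.393
lambda_2 * g_2 = 4.44 * -3.88 = -17.2272
Total violation = 0.393 + 17.2272 = 17.6202


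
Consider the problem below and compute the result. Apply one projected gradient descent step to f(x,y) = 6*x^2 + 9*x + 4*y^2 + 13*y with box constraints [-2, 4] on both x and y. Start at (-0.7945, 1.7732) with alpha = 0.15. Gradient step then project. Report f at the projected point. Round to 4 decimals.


Step 1: Compute gradient at (-0.7945, 1.7732).
grad_x = 2*6*-0.7945 + 9 = -0.534
grad_y = 2*4*1.7732 + 13 = 27.1856
Step 2: Gradient step.
x_raw = -0.7945 - 0.15*-0.534 = -0.7144
y_raw = 1.7732 - 0.15*27.1856 = -2.3046
Step 3: Project onto [-2, 4].
x_proj = clip(-0.7144) = -0.7144
y_proj = clip(-2.3046) = -2.0
Step 4: Evaluate f.
f(-0.7144, -2.0) = -13.3674


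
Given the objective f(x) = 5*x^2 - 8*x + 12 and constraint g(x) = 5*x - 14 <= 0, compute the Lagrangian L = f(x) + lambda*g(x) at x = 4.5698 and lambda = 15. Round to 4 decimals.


Step 1: Evaluate f(x).
f(4.5698) = 5*4.5698^2 - 8*4.5698 + 12 = 79.857
Step 2: Evaluate g(x).
g(4.5698) = 5*4.5698 - 14 = 8.849
Step 3: Compute Lagrangian.
L = 79.857 + 15*8.849 = 212.592


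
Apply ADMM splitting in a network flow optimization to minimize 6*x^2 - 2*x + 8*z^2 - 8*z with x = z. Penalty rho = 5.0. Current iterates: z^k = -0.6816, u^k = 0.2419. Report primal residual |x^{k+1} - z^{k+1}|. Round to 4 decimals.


ADMM iteration with rho = 5.0, z^k = -0.6816, u^k = 0.2419
Step 1: x-update.
Minimize 6*x^2 - 2*x + (5.0/2)*(x + 0.6816 + 0.2419)^2
FOC: (2*6 + 5.0)*x = 2 + 5.0*(-0.6816 - 0.2419)
x^{k+1} = -0.154
Step 2: z-update.
Minimize 8*z^2 - 8*z + (5.0/2)*(-0.154 - z + 0.2419)^2
FOC: (2*8 + 5.0)*z = 8 + 5.0*(-0.154 + 0.2419)
z^{k+1} = 0.4019
Step 3: u-update.
u^{k+1} = 0.2419 - 0.154 - 0.4019 = -0.314
Step 4: Primal residual = |-0.154 - 0.4019| = 0.5559


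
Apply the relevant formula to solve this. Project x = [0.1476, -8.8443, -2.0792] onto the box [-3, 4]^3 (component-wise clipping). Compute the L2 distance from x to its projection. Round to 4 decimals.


Project each component onto [-3, 4].
clip(0.1476) = 0.1476, clip(-8.8443) = -3.0, clip(-2.0792) = -2.0792
Projection = [0.1476, -3.0, -2.0792]
Squared diffs: [0.0, 34.1558, 0.0]
Distance = sqrt(34.1558) = 5.8443


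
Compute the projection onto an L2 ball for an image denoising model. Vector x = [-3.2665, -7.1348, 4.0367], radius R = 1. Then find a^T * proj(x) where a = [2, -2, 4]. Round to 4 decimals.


Step 1: Compute ||x|| (intermediates to 6 decimals).
||x|| = sqrt((-3.2665)^2 + (-7.1348)^2 + 4.0367^2) = 8.824417
Step 2: Project.
Since ||x|| > R, scale = R/||x|| = 1/8.824417 = 0.113322, proj(x) = scale * x
proj(x) = [-0.370166, -0.80853, 0.457447]
Step 3: Dot product.
a^T * proj(x) = 2*(-0.370166) - 2*(-0.80853) + 4*0.457447 = 2.7065


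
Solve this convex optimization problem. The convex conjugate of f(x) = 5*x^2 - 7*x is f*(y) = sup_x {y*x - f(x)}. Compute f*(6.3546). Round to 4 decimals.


f*(y) = sup_x {y*x - a*x^2 - b*x} = sup_x {(y-b)*x - a*x^2}
FOC: (y - b) - 2a*x = 0 => x* = (y - b)/(2a)
x* = (6.3546 + 7)/(2*5) = 1.3355
f*(6.3546) = (y-b)^2/(4a) = (6.3546 + 7)^2/(4*5)
= 178.3453/20 = 8.9173


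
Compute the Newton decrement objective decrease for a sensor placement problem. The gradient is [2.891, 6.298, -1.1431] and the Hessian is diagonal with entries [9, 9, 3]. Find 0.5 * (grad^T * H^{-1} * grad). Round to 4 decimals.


Step 1: H is diagonal, so H^(-1) * g = [0.3212, 0.6998, -0.381].
Step 2: g^T H^(-1) g = sum_i g_i^2 / H_ii
  = (2.891)^2/9 + (6.298)^2/9 + (-1.1431)^2/3
  = 0.9287 + 4.4072 + 0.4356 = 5.7714
Step 3: Objective decrease = 0.5 * g^T H^(-1) g = 2.8857


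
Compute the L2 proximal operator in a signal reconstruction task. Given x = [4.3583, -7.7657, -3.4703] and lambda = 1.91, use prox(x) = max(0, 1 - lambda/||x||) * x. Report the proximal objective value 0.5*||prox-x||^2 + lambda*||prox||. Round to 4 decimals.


Step 1: Compute ||x||.
||x|| = 9.5574
Step 2: Compute scaling factor.
scale = max(0, 1 - 1.91/9.5574) = 0.8002
Step 3: prox(x) = [3.4873, -6.2138, -2.7768]
||prox(x)|| = 7.6474
Step 4: Proximal objective.
0.5*||prox-x||^2 = 1.8241
lambda*||prox|| = 14.6065
Total = 16.4306


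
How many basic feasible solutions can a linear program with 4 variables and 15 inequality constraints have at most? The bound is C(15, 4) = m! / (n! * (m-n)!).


Each vertex corresponds to some choice of n active constraints out of m, so the number of vertices is at most C(m, n) = m! / (n!(m-n)!).
m = 15, n = 4
Numerator: 15 * 14 * 13 * 12
Denominator: 4! = 24
C(15, 4) = 1365


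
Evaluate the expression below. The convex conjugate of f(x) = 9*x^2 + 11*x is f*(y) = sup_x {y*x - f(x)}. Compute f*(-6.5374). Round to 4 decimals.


f*(y) = sup_x {y*x - a*x^2 - b*x} = sup_x {(y-b)*x - a*x^2}
FOC: (y - b) - 2a*x = 0 => x* = (y - b)/(2a)
x* = (-6.5374 - 11)/(2*9) = -0.9743
f*(-6.5374) = (y-b)^2/(4a) = (-6.5374 - 11)^2/(4*9)
= 307.5604/36 = 8.5433


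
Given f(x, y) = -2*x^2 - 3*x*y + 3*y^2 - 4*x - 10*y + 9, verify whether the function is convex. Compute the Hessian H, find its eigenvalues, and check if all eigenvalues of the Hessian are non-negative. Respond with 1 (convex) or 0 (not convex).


The Hessian of f(x,y) = -2*x^2 - 3*x*y + 3*y^2 - 4*x - 10*y + 9 is:
H = [[-4, -3], [-3, 6]]
Trace = -4 + 6 = 2
Determinant = -4*6 - (-3)^2 = -33
Discriminant = (2)^2 - 4*-33 = 136.0
Eigenvalues: lambda_1 = -4.831, lambda_2 = 6.831
The function is not convex.

0


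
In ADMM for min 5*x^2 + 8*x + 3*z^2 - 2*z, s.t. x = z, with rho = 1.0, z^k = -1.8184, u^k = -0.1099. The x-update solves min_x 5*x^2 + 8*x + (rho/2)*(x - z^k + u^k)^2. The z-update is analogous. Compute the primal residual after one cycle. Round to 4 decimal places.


ADMM iteration with rho = 1.0, z^k = -1.8184, u^k = -0.1099
Step 1: x-update.
Minimize 5*x^2 + 8*x + (1.0/2)*(x + 1.8184 - 0.1099)^2
FOC: (2*5 + 1.0)*x = -8 + 1.0*(-1.8184 + 0.1099)
x^{k+1} = -0.8826
Step 2: z-update.
Minimize 3*z^2 - 2*z + (1.0/2)*(-0.8826 - z - 0.1099)^2
FOC: (2*3 + 1.0)*z = 2 + 1.0*(-0.8826 - 0.1099)
z^{k+1} = 0.1439
Step 3: u-update.
u^{k+1} = -0.1099 - 0.8826 - 0.1439 = -1.1364
Step 4: Primal residual = |-0.8826 - 0.1439| = 1.0265


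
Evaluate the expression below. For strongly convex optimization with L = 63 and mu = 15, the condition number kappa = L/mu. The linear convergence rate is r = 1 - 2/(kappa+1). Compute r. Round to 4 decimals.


Step 1: Compute the condition number.
kappa = L/mu = 63/15 = 4.2
Step 2: Compute the convergence rate.
r = 1 - 2/(kappa + 1) = 1 - 2*mu/(L + mu) = (L - mu)/(L + mu) = 48/78 = 0.6154


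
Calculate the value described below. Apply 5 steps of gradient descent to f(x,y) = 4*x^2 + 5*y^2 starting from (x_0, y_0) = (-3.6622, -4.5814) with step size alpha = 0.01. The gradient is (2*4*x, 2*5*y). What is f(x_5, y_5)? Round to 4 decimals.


Gradient descent on f(x,y) = 4*x^2 + 5*y^2.
Starting point: (-3.6622, -4.5814), alpha = 0.01
Step 1: grad_x = 2*4*-3.6622 = -29.2976, grad_y = 2*5*-4.5814 = -45.814
  x_1 = -3.6622 - 0.01*-29.2976 = -3.3692
  y_1 = -4.5814 - 0.01*-45.814 = -4.1233
Step 2: grad_x = 2*4*-3.3692 = -26.9538, grad_y = 2*5*-4.1233 = -41.2326
  x_2 = -3.3692 - 0.01*-26.9538 = -3.0997
  y_2 = -4.1233 - 0.01*-41.2326 = -3.7109
Step 3: grad_x = 2*4*-3.0997 = -24.7975, grad_y = 2*5*-3.7109 = -37.1093
  x_3 = -3.0997 - 0.01*-24.7975 = -2.8517
  y_3 = -3.7109 - 0.01*-37.1093 = -3.3398
Step 4: grad_x = 2*4*-2.8517 = -22.8137, grad_y = 2*5*-3.3398 = -33.3984
  x_4 = -2.8517 - 0.01*-22.8137 = -2.6236
  y_4 = -3.3398 - 0.01*-33.3984 = -3.0059
Step 5: grad_x = 2*4*-2.6236 = -20.9886, grad_y = 2*5*-3.0059 = -30.0586
  x_5 = -2.6236 - 0.01*-20.9886 = -2.4137
  y_5 = -3.0059 - 0.01*-30.0586 = -2.7053
f(-2.4137, -2.7053) = 4*(-2.4137)^2 + 5*(-2.7053)^2 = 59.896


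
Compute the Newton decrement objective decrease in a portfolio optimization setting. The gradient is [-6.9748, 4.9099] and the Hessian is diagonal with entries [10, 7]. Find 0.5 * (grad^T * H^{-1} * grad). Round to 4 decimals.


Step 1: H is diagonal, so H^(-1) * g = [-0.6975, 0.7014].
Step 2: g^T H^(-1) g = sum_i g_i^2 / H_ii
  = (-6.9748)^2/10 + (4.9099)^2/7
  = 4.8648 + 3.4439 = 8.3087
Step 3: Objective decrease = 0.5 * g^T H^(-1) g = 4.1543


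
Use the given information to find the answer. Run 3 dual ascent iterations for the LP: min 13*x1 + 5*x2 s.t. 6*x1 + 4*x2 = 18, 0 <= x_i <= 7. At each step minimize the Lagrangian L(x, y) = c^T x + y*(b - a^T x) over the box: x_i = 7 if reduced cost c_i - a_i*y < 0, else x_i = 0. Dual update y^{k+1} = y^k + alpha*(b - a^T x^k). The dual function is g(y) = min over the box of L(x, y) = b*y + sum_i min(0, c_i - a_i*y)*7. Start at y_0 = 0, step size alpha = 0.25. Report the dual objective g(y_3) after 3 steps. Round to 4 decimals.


Dual ascent for LP: min 13*x1 + 5*x2, 6*x1 + 4*x2 = 18, 0 <= x_i <= 7
Step 1: y^k = 0.0, reduced costs: (13.0, 5.0)
  x^k = (0.0, 0.0), subgradient = b - a^T x = 18.0
  y^{k+1} = 0.0 + 0.25*18.0 = 4.5
Step 2: y^k = 4.5, reduced costs: (-14.0, -13.0)
  x^k = (7.0, 7.0), subgradient = b - a^T x = -52.0
  y^{k+1} = 4.5 + 0.25*-52.0 = -8.5
Step 3: y^k = -8.5, reduced costs: (64.0, 39.0)
  x^k = (0.0, 0.0), subgradient = b - a^T x = 18.0
  y^{k+1} = -8.5 + 0.25*18.0 = -4.0
Dual objective at y_3 = -4.0: reduced costs (37.0, 21.0), box minimizer x = (0.0, 0.0)
g(y_3) = b*y + (c1 - a1*y)*x1 + (c2 - a2*y)*x2 = 18*(-4.0) + 37.0*0.0 + 21.0*0.0 = -72.0 + 0.0 + 0.0 = -72.0


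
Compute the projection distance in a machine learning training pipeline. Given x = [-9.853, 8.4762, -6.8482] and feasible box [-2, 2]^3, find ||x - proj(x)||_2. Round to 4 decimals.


Project each component onto [-2, 2].
clip(-9.853) = -2.0, clip(8.4762) = 2.0, clip(-6.8482) = -2.0
Projection = [-2.0, 2.0, -2.0]
Squared diffs: [61.6696, 41.9412, 23.505]
Distance = sqrt(127.1158) = 11.2746


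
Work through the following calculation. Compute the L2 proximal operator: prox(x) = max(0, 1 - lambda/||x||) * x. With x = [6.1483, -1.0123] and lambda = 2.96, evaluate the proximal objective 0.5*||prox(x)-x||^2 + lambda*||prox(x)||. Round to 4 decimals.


Step 1: Compute ||x||.
||x|| = 6.2311
Step 2: Compute scaling factor.
scale = max(0, 1 - 2.96/6.2311) = 0.525
Step 3: prox(x) = [3.2276, -0.5314]
||prox(x)|| = 3.2711
Step 4: Proximal objective.
0.5*||prox-x||^2 = 4.3808
lambda*||prox|| = 9.6825
Total = 14.0632


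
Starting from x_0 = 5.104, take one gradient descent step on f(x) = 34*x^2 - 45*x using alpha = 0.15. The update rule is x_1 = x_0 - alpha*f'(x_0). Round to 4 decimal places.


We compute the gradient at x_0 and apply the update.
f'(x) = 68*x - 45
f'(5.104) = 68*5.104 - 45 = 302.072
x_1 = 5.104 - 0.15*302.072 = -40.2068


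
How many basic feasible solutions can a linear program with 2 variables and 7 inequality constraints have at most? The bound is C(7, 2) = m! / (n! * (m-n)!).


Each vertex corresponds to some choice of n active constraints out of m, so the number of vertices is at most C(m, n) = m! / (n!(m-n)!).
m = 7, n = 2
Numerator: 7 * 6
Denominator: 2! = 2
C(7, 2) = 21


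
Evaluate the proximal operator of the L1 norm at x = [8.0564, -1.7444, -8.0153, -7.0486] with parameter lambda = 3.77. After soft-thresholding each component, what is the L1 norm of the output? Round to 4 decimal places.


Soft-thresholding with lambda = 3.77:
prox(8.0564) = sign(8.0564)*max(|8.0564| - 3.77, 0) = 4.2864
prox(-1.7444) = sign(-1.7444)*max(|-1.7444| - 3.77, 0) = 0.0
prox(-8.0153) = sign(-8.0153)*max(|-8.0153| - 3.77, 0) = -4.2453
prox(-7.0486) = sign(-7.0486)*max(|-7.0486| - 3.77, 0) = -3.2786
prox(x) = [4.2864, 0.0, -4.2453, -3.2786]
||prox(x)||_1 = 4.2864 + 0.0 + 4.2453 + 3.2786 = 11.8103
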